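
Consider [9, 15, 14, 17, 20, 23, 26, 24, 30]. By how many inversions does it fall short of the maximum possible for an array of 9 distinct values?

Maximum inversions for 9 distinct elements is C(9, 2) = 9·8/2 = 36.
Current inversions — for each element, count later smaller elements:
9: 0
15: 1
14: 0
17: 0
20: 0
23: 0
26: 1
24: 0
30: 0
Current total: 0 + 1 + 0 + 0 + 0 + 0 + 1 + 0 + 0 = 2
Shortfall: 36 − 2 = 34

34 inversions short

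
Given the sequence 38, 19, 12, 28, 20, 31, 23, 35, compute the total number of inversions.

There are 11 inversions.

Sweep left to right; for each value list the smaller values that follow it:
38: 7
19: 1
12: 0
28: 2
20: 0
31: 1
23: 0
35: 0
Sum: 7 + 1 + 0 + 2 + 0 + 1 + 0 + 0 = 11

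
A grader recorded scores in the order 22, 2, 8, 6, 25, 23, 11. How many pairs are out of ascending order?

8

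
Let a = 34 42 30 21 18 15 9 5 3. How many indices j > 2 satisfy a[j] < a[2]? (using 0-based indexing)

6

The element at index 2 is 30.
Elements after it: 21, 18, 15, 9, 5, 3
Those smaller than 30: 21, 18, 15, 9, 5, 3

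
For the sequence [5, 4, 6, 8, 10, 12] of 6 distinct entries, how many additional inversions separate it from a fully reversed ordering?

14 inversions short

Maximum inversions for 6 distinct elements is C(6, 2) = 6·5/2 = 15.
Current inversions — for each element, count later smaller elements:
5: 1
4: 0
6: 0
8: 0
10: 0
12: 0
Current total: 1 + 0 + 0 + 0 + 0 + 0 = 1
Shortfall: 15 − 1 = 14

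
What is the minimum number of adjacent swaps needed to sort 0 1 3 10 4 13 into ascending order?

1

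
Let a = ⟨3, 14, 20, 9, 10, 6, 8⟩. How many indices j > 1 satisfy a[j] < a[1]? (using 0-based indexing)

4

The element at index 1 is 14.
Elements after it: 20, 9, 10, 6, 8
Those smaller than 14: 9, 10, 6, 8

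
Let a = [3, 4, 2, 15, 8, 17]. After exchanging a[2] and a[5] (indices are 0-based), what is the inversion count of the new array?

Positions 2 and 5 hold 2 and 17; after swapping, the array is [3, 4, 17, 15, 8, 2].
Count, for each position, how many later elements it exceeds:
3: 1
4: 1
17: 3
15: 2
8: 1
2: 0
Sum: 1 + 1 + 3 + 2 + 1 + 0 = 8

8 inversions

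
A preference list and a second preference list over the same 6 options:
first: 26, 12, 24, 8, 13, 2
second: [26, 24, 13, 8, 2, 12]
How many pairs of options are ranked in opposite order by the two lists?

Assign each item its position (1..6) in the first ordering, then rewrite the second ordering as that position sequence:
positions: 26→1, 12→2, 24→3, 8→4, 13→5, 2→6
second ordering as positions: [1, 3, 5, 4, 6, 2]
Discordant pairs = inversions in this position sequence.
1: 0
3: 2 → 1
5: 4, 2 → 2
4: 2 → 1
6: 2 → 1
2: 0
Total: 0 + 1 + 2 + 1 + 1 + 0 = 5

5 pairs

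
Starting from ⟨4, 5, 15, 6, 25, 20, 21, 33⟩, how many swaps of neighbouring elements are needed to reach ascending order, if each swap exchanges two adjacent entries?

Minimum adjacent swaps = number of inversions (each swap of adjacent out-of-order elements removes one inversion and no swap can remove more).
Count inversions — for each element, later elements that are smaller:
4: none → 0
5: none → 0
15: 6 → 1
6: none → 0
25: 20, 21 → 2
20: none → 0
21: none → 0
33: none → 0
Total inversions: 0 + 0 + 1 + 0 + 2 + 0 + 0 + 0 = 3

Adjacent swaps: 3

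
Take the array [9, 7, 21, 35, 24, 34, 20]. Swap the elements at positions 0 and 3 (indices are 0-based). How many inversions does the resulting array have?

Positions 0 and 3 hold 9 and 35; after swapping, the array is [35, 7, 21, 9, 24, 34, 20].
Sweep left to right; for each value list the smaller values that follow it:
35 → 7, 21, 9, 24, 34, 20 → 6
7 → none → 0
21 → 9, 20 → 2
9 → none → 0
24 → 20 → 1
34 → 20 → 1
20 → none → 0
Sum: 6 + 0 + 2 + 0 + 1 + 1 + 0 = 10

10 inversions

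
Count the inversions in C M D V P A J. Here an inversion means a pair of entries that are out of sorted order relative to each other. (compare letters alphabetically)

Out-of-order index pairs (0-indexed):
(0,5): C > A
(1,2): M > D
(1,5): M > A
(1,6): M > J
(2,5): D > A
(3,4): V > P
(3,5): V > A
(3,6): V > J
(4,5): P > A
(4,6): P > J
That's 10 pairs.

There are 10 inversions.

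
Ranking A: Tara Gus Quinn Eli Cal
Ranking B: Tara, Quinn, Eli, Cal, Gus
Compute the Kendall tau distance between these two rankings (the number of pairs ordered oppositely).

3

Assign each item its position (1..5) in the first ordering, then rewrite the second ordering as that position sequence:
positions: Tara→1, Gus→2, Quinn→3, Eli→4, Cal→5
second ordering as positions: [1, 3, 4, 5, 2]
Discordant pairs = inversions in this position sequence.
1: 0
3: 2 → 1
4: 2 → 1
5: 2 → 1
2: 0
Total: 0 + 1 + 1 + 1 + 0 = 3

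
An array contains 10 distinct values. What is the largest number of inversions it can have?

45 inversions

A reversed (strictly descending) arrangement makes every pair an inversion, giving C(10, 2) inversions.
C(10, 2) = 10·9/2 = 45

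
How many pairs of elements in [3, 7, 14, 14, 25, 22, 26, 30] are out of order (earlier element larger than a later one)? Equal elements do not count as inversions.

1

Sweep left to right; for each value list the smaller values that follow it:
3: 0
7: 0
14: 0
14: 0
25: 1
22: 0
26: 0
30: 0
Sum: 0 + 0 + 0 + 0 + 1 + 0 + 0 + 0 = 1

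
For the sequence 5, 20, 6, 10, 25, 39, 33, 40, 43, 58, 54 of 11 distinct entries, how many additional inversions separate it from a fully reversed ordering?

51

Maximum inversions for 11 distinct elements is C(11, 2) = 11·10/2 = 55.
Current inversions — for each element, count later smaller elements:
5: 0
20: 2
6: 0
10: 0
25: 0
39: 1
33: 0
40: 0
43: 0
58: 1
54: 0
Current total: 0 + 2 + 0 + 0 + 0 + 1 + 0 + 0 + 0 + 1 + 0 = 4
Shortfall: 55 − 4 = 51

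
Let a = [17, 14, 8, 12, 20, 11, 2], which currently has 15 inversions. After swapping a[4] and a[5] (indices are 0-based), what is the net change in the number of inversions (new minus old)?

Positions 4 and 5 hold 20 and 11; after swapping, the array is [17, 14, 8, 12, 11, 20, 2].
Count, for each position, how many later elements it exceeds:
17 → 14, 8, 12, 11, 2 → 5
14 → 8, 12, 11, 2 → 4
8 → 2 → 1
12 → 11, 2 → 2
11 → 2 → 1
20 → 2 → 1
2 → none → 0
Sum: 5 + 4 + 1 + 2 + 1 + 1 + 0 = 14
Change: 14 − 15 = -1

-1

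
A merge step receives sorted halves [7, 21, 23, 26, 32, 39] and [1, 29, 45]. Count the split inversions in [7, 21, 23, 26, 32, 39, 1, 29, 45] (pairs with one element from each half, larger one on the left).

8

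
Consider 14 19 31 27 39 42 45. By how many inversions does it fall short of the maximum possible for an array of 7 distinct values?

Maximum inversions for 7 distinct elements is C(7, 2) = 7·6/2 = 21.
Current inversions — for each element, count later smaller elements:
14: 0
19: 0
31: 1
27: 0
39: 0
42: 0
45: 0
Current total: 0 + 0 + 1 + 0 + 0 + 0 + 0 = 1
Shortfall: 21 − 1 = 20

20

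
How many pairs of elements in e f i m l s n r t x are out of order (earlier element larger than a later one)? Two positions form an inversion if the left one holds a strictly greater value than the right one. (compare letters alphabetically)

3

For each element, count later entries that are smaller:
e: 0
f: 0
i: 0
m: 1
l: 0
s: 2
n: 0
r: 0
t: 0
x: 0
Sum: 0 + 0 + 0 + 1 + 0 + 2 + 0 + 0 + 0 + 0 = 3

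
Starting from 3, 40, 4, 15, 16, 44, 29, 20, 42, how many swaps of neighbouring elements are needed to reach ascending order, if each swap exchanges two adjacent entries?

9

The minimum number of adjacent swaps to sort an array equals its inversion count, since every such swap removes exactly one inversion.
Count inversions — for each element, later elements that are smaller:
3: none → 0
40: 4, 15, 16, 29, 20 → 5
4: none → 0
15: none → 0
16: none → 0
44: 29, 20, 42 → 3
29: 20 → 1
20: none → 0
42: none → 0
Total inversions: 0 + 5 + 0 + 0 + 0 + 3 + 1 + 0 + 0 = 9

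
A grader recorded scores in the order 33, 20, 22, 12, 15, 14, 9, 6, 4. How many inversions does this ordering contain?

33

Count, for each position, how many later elements it exceeds:
33: 8
20: 6
22: 6
12: 3
15: 4
14: 3
9: 2
6: 1
4: 0
Sum: 8 + 6 + 6 + 3 + 4 + 3 + 2 + 1 + 0 = 33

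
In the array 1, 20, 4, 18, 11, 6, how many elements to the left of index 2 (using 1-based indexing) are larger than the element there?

0 such elements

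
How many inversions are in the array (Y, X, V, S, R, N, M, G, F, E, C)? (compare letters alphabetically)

55

Count, for each position, how many later elements it exceeds:
Y → X, V, S, R, N, M, G, F, E, C → 10
X → V, S, R, N, M, G, F, E, C → 9
V → S, R, N, M, G, F, E, C → 8
S → R, N, M, G, F, E, C → 7
R → N, M, G, F, E, C → 6
N → M, G, F, E, C → 5
M → G, F, E, C → 4
G → F, E, C → 3
F → E, C → 2
E → C → 1
C → none → 0
Sum: 10 + 9 + 8 + 7 + 6 + 5 + 4 + 3 + 2 + 1 + 0 = 55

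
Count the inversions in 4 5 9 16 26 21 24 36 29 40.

For each element, count later entries that are smaller:
4: 0
5: 0
9: 0
16: 0
26: 2
21: 0
24: 0
36: 1
29: 0
40: 0
Sum: 0 + 0 + 0 + 0 + 2 + 0 + 0 + 1 + 0 + 0 = 3

There are 3 inversions.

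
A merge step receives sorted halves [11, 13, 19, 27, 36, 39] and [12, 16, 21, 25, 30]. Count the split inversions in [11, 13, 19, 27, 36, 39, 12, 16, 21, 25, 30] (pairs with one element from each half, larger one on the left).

17 split inversions

Count, for every r in R, how many entries of L exceed r:
r = 12: 13, 19, 27, 36, 39 → 5
r = 16: 19, 27, 36, 39 → 4
r = 21: 27, 36, 39 → 3
r = 25: 27, 36, 39 → 3
r = 30: 36, 39 → 2
Cross-inversions: 5 + 4 + 3 + 3 + 2 = 17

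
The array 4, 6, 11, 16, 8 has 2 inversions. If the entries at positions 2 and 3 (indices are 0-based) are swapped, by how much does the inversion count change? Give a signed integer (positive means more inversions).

+1

Positions 2 and 3 hold 11 and 16; after swapping, the array is [4, 6, 16, 11, 8].
Element-by-element contributions:
4 → none → 0
6 → none → 0
16 → 11, 8 → 2
11 → 8 → 1
8 → none → 0
Sum: 0 + 0 + 2 + 1 + 0 = 3
Change: 3 − 2 = +1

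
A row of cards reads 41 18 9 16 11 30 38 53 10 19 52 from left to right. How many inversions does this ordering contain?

22

For each element, count later entries that are smaller:
41 → 18, 9, 16, 11, 30, 38, 10, 19 → 8
18 → 9, 16, 11, 10 → 4
9 → none → 0
16 → 11, 10 → 2
11 → 10 → 1
30 → 10, 19 → 2
38 → 10, 19 → 2
53 → 10, 19, 52 → 3
10 → none → 0
19 → none → 0
52 → none → 0
Sum: 8 + 4 + 0 + 2 + 1 + 2 + 2 + 3 + 0 + 0 + 0 = 22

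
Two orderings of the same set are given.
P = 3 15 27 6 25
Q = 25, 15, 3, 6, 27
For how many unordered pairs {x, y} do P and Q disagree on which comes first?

6 disagreeing pairs

Assign each item its position (1..5) in the first ordering, then rewrite the second ordering as that position sequence:
positions: 3→1, 15→2, 27→3, 6→4, 25→5
second ordering as positions: [5, 2, 1, 4, 3]
Discordant pairs = inversions in this position sequence.
5: 2, 1, 4, 3 → 4
2: 1 → 1
1: 0
4: 3 → 1
3: 0
Total: 4 + 1 + 0 + 1 + 0 = 6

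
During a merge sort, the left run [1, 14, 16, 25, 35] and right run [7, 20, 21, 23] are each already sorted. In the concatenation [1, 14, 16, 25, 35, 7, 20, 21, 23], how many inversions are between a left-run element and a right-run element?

There are 10 split inversions.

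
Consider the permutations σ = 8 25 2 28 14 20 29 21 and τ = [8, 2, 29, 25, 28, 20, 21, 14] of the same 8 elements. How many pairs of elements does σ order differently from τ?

Discordant pairs: 7

Assign each item its position (1..8) in the first ordering, then rewrite the second ordering as that position sequence:
positions: 8→1, 25→2, 2→3, 28→4, 14→5, 20→6, 29→7, 21→8
second ordering as positions: [1, 3, 7, 2, 4, 6, 8, 5]
Discordant pairs = inversions in this position sequence.
1: 0
3: 2 → 1
7: 2, 4, 6, 5 → 4
2: 0
4: 0
6: 5 → 1
8: 5 → 1
5: 0
Total: 0 + 1 + 4 + 0 + 0 + 1 + 1 + 0 = 7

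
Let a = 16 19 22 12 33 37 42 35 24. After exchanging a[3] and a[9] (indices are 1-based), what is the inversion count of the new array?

Positions 3 and 9 hold 22 and 24; after swapping, the array is [16, 19, 24, 12, 33, 37, 42, 35, 22].
Sweep left to right; for each value list the smaller values that follow it:
16 → 12 → 1
19 → 12 → 1
24 → 12, 22 → 2
12 → none → 0
33 → 22 → 1
37 → 35, 22 → 2
42 → 35, 22 → 2
35 → 22 → 1
22 → none → 0
Sum: 1 + 1 + 2 + 0 + 1 + 2 + 2 + 1 + 0 = 10

Inversions: 10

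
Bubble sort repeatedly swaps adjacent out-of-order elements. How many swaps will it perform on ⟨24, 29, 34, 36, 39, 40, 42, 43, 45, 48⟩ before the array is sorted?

The minimum number of adjacent swaps to sort an array equals its inversion count, since every such swap removes exactly one inversion.
Count inversions — for each element, later elements that are smaller:
24: none → 0
29: none → 0
34: none → 0
36: none → 0
39: none → 0
40: none → 0
42: none → 0
43: none → 0
45: none → 0
48: none → 0
Total inversions: 0 + 0 + 0 + 0 + 0 + 0 + 0 + 0 + 0 + 0 = 0

0 swaps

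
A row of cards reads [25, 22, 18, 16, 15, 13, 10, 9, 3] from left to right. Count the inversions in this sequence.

36

Sweep left to right; for each value list the smaller values that follow it:
25 → 22, 18, 16, 15, 13, 10, 9, 3 → 8
22 → 18, 16, 15, 13, 10, 9, 3 → 7
18 → 16, 15, 13, 10, 9, 3 → 6
16 → 15, 13, 10, 9, 3 → 5
15 → 13, 10, 9, 3 → 4
13 → 10, 9, 3 → 3
10 → 9, 3 → 2
9 → 3 → 1
3 → none → 0
Sum: 8 + 7 + 6 + 5 + 4 + 3 + 2 + 1 + 0 = 36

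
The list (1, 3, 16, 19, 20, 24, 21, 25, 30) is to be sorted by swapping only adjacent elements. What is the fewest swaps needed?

1

Each adjacent swap fixes exactly one inversion, so the minimum swap count equals the number of inversions.
Count inversions — for each element, later elements that are smaller:
1: none → 0
3: none → 0
16: none → 0
19: none → 0
20: none → 0
24: 21 → 1
21: none → 0
25: none → 0
30: none → 0
Total inversions: 0 + 0 + 0 + 0 + 0 + 1 + 0 + 0 + 0 = 1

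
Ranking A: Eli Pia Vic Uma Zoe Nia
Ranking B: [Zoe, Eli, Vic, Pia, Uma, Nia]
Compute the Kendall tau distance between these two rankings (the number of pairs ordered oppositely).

Assign each item its position (1..6) in the first ordering, then rewrite the second ordering as that position sequence:
positions: Eli→1, Pia→2, Vic→3, Uma→4, Zoe→5, Nia→6
second ordering as positions: [5, 1, 3, 2, 4, 6]
Discordant pairs = inversions in this position sequence.
5: 1, 3, 2, 4 → 4
1: 0
3: 2 → 1
2: 0
4: 0
6: 0
Total: 4 + 0 + 1 + 0 + 0 + 0 = 5

Discordant pairs: 5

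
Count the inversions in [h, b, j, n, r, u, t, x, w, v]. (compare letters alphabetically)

5 inversions

Element-by-element contributions:
h: 1
b: 0
j: 0
n: 0
r: 0
u: 1
t: 0
x: 2
w: 1
v: 0
Sum: 1 + 0 + 0 + 0 + 0 + 1 + 0 + 2 + 1 + 0 = 5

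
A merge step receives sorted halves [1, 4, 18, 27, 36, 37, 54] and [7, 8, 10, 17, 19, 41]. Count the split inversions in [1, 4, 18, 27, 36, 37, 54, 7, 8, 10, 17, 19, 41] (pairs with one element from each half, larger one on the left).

25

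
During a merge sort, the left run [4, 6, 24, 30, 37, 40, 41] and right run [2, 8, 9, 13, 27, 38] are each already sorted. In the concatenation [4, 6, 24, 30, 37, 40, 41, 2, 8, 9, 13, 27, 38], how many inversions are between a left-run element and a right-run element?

Take each right-half value and tally the left-half values above it:
r = 2: 4, 6, 24, 30, 37, 40, 41 → 7
r = 8: 24, 30, 37, 40, 41 → 5
r = 9: 24, 30, 37, 40, 41 → 5
r = 13: 24, 30, 37, 40, 41 → 5
r = 27: 30, 37, 40, 41 → 4
r = 38: 40, 41 → 2
Cross-inversions: 7 + 5 + 5 + 5 + 4 + 2 = 28

28 split inversions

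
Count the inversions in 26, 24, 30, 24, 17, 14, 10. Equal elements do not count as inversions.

There are 18 inversions.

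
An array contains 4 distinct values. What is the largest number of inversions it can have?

The maximum occurs when the array is in strictly decreasing order: every one of the C(4, 2) pairs is inverted.
C(4, 2) = 4·3/2 = 6

6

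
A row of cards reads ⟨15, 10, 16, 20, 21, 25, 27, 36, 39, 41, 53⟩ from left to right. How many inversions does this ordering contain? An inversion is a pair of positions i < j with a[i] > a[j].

1

Sweep left to right; for each value list the smaller values that follow it:
15 → 10 → 1
10 → none → 0
16 → none → 0
20 → none → 0
21 → none → 0
25 → none → 0
27 → none → 0
36 → none → 0
39 → none → 0
41 → none → 0
53 → none → 0
Sum: 1 + 0 + 0 + 0 + 0 + 0 + 0 + 0 + 0 + 0 + 0 = 1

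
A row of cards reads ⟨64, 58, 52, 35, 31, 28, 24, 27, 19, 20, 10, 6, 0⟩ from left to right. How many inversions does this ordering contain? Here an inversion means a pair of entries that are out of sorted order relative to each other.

76 inversions

Count, for each position, how many later elements it exceeds:
64: 12
58: 11
52: 10
35: 9
31: 8
28: 7
24: 5
27: 5
19: 3
20: 3
10: 2
6: 1
0: 0
Sum: 12 + 11 + 10 + 9 + 8 + 7 + 5 + 5 + 3 + 3 + 2 + 1 + 0 = 76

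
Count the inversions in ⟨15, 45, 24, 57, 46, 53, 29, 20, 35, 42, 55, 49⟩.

For each element, count later entries that are smaller:
15: 0
45: 5
24: 1
57: 8
46: 4
53: 5
29: 1
20: 0
35: 0
42: 0
55: 1
49: 0
Sum: 0 + 5 + 1 + 8 + 4 + 5 + 1 + 0 + 0 + 0 + 1 + 0 = 25

25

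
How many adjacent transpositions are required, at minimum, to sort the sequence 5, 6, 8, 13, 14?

There are 0 swaps.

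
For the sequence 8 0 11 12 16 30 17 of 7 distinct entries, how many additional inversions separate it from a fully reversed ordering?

19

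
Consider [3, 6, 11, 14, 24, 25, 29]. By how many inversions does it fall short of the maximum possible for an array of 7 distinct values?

21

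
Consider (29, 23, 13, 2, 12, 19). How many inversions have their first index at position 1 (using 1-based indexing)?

The element at index 1 is 29.
Elements after it: 23, 13, 2, 12, 19
Those smaller than 29: 23, 13, 2, 12, 19

5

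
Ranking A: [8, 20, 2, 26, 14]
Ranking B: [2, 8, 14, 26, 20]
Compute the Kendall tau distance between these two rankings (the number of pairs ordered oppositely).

Discordant pairs: 5

Assign each item its position (1..5) in the first ordering, then rewrite the second ordering as that position sequence:
positions: 8→1, 20→2, 2→3, 26→4, 14→5
second ordering as positions: [3, 1, 5, 4, 2]
Discordant pairs = inversions in this position sequence.
3: 1, 2 → 2
1: 0
5: 4, 2 → 2
4: 2 → 1
2: 0
Total: 2 + 0 + 2 + 1 + 0 = 5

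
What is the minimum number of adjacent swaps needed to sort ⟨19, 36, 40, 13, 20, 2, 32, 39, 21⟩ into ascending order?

17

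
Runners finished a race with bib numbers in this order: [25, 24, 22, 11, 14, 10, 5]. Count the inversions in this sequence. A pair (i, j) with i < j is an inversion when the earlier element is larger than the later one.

Count, for each position, how many later elements it exceeds:
25 → 24, 22, 11, 14, 10, 5 → 6
24 → 22, 11, 14, 10, 5 → 5
22 → 11, 14, 10, 5 → 4
11 → 10, 5 → 2
14 → 10, 5 → 2
10 → 5 → 1
5 → none → 0
Sum: 6 + 5 + 4 + 2 + 2 + 1 + 0 = 20

Out-of-order pairs: 20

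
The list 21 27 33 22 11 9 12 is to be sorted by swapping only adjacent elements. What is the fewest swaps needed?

Swaps: 15

Each adjacent swap fixes exactly one inversion, so the minimum swap count equals the number of inversions.
Count inversions — for each element, later elements that are smaller:
21: 11, 9, 12 → 3
27: 22, 11, 9, 12 → 4
33: 22, 11, 9, 12 → 4
22: 11, 9, 12 → 3
11: 9 → 1
9: none → 0
12: none → 0
Total inversions: 3 + 4 + 4 + 3 + 1 + 0 + 0 = 15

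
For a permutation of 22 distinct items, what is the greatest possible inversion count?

A reversed (strictly descending) arrangement makes every pair an inversion, giving C(22, 2) inversions.
C(22, 2) = 22·21/2 = 231

There are 231 inversions.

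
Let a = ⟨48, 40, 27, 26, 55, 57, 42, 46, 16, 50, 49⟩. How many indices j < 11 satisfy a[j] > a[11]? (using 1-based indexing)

The element at index 11 is 49.
Elements before it: 48, 40, 27, 26, 55, 57, 42, 46, 16, 50
Those larger than 49: 55, 57, 50

3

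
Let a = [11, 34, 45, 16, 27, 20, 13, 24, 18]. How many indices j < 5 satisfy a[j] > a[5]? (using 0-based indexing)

The element at index 5 is 20.
Elements before it: 11, 34, 45, 16, 27
Those larger than 20: 34, 45, 27

3 such elements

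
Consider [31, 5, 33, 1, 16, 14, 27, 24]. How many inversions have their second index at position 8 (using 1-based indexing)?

The element at index 8 is 24.
Elements before it: 31, 5, 33, 1, 16, 14, 27
Those larger than 24: 31, 33, 27

3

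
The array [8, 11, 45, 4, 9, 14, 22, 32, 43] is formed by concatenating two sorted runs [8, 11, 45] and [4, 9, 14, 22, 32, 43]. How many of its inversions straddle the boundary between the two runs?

9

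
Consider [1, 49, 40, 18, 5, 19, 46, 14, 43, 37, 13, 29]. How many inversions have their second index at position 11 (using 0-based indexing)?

The element at index 11 is 29.
Elements before it: 1, 49, 40, 18, 5, 19, 46, 14, 43, 37, 13
Those larger than 29: 49, 40, 46, 43, 37

5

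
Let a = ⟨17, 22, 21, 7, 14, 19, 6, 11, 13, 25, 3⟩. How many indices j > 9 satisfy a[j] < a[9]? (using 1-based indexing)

1

The element at index 9 is 13.
Elements after it: 25, 3
Those smaller than 13: 3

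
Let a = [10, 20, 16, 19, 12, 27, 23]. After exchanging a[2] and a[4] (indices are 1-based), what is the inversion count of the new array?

5

Positions 2 and 4 hold 20 and 19; after swapping, the array is [10, 19, 16, 20, 12, 27, 23].
For each element, count later entries that are smaller:
10 → none → 0
19 → 16, 12 → 2
16 → 12 → 1
20 → 12 → 1
12 → none → 0
27 → 23 → 1
23 → none → 0
Sum: 0 + 2 + 1 + 1 + 0 + 1 + 0 = 5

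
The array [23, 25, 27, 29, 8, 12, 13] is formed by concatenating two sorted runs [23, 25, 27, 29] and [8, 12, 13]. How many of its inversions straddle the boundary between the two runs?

For each element r of the right run, count left-run elements greater than r:
r = 8: 23, 25, 27, 29 → 4
r = 12: 23, 25, 27, 29 → 4
r = 13: 23, 25, 27, 29 → 4
Cross-inversions: 4 + 4 + 4 = 12

12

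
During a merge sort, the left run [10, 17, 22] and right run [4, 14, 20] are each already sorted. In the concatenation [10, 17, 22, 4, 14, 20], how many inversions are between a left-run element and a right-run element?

Cross-inversions: 6

Take each right-half value and tally the left-half values above it:
r = 4: 10, 17, 22 → 3
r = 14: 17, 22 → 2
r = 20: 22 → 1
Cross-inversions: 3 + 2 + 1 = 6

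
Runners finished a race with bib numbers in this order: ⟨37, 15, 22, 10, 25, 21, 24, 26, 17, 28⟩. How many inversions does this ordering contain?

19

Sweep left to right; for each value list the smaller values that follow it:
37 → 15, 22, 10, 25, 21, 24, 26, 17, 28 → 9
15 → 10 → 1
22 → 10, 21, 17 → 3
10 → none → 0
25 → 21, 24, 17 → 3
21 → 17 → 1
24 → 17 → 1
26 → 17 → 1
17 → none → 0
28 → none → 0
Sum: 9 + 1 + 3 + 0 + 3 + 1 + 1 + 1 + 0 + 0 = 19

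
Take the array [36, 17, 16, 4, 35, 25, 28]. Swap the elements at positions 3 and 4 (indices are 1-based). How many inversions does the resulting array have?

10 inversions

Positions 3 and 4 hold 16 and 4; after swapping, the array is [36, 17, 4, 16, 35, 25, 28].
For each element, count later entries that are smaller:
36 → 17, 4, 16, 35, 25, 28 → 6
17 → 4, 16 → 2
4 → none → 0
16 → none → 0
35 → 25, 28 → 2
25 → none → 0
28 → none → 0
Sum: 6 + 2 + 0 + 0 + 2 + 0 + 0 = 10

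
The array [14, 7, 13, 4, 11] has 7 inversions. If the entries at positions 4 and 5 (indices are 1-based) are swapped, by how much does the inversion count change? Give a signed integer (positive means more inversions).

+1

Positions 4 and 5 hold 4 and 11; after swapping, the array is [14, 7, 13, 11, 4].
For each element, count later entries that are smaller:
14: 4
7: 1
13: 2
11: 1
4: 0
Sum: 4 + 1 + 2 + 1 + 0 = 8
Change: 8 − 7 = +1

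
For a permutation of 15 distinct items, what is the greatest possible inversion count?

The maximum occurs when the array is in strictly decreasing order: every one of the C(15, 2) pairs is inverted.
C(15, 2) = 15·14/2 = 105

105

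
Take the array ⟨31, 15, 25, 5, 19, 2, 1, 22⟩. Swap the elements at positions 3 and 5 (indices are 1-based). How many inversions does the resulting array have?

19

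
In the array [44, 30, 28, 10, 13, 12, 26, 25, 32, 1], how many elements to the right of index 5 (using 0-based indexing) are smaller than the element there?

The element at index 5 is 12.
Elements after it: 26, 25, 32, 1
Those smaller than 12: 1

1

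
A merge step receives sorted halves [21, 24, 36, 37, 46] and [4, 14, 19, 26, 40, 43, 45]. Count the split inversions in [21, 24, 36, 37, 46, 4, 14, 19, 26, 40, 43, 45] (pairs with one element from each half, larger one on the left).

For each element r of the right run, count left-run elements greater than r:
r = 4: 21, 24, 36, 37, 46 → 5
r = 14: 21, 24, 36, 37, 46 → 5
r = 19: 21, 24, 36, 37, 46 → 5
r = 26: 36, 37, 46 → 3
r = 40: 46 → 1
r = 43: 46 → 1
r = 45: 46 → 1
Cross-inversions: 5 + 5 + 5 + 3 + 1 + 1 + 1 = 21

21 split inversions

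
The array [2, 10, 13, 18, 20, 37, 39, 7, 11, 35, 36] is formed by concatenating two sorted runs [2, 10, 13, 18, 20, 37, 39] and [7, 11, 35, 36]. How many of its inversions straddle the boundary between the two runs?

15 split inversions

Take each right-half value and tally the left-half values above it:
r = 7: 10, 13, 18, 20, 37, 39 → 6
r = 11: 13, 18, 20, 37, 39 → 5
r = 35: 37, 39 → 2
r = 36: 37, 39 → 2
Cross-inversions: 6 + 5 + 2 + 2 = 15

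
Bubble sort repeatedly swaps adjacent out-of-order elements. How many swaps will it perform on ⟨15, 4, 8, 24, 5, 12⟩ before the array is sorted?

There are 7 adjacent swaps.

Minimum adjacent swaps = number of inversions (each swap of adjacent out-of-order elements removes one inversion and no swap can remove more).
Count inversions — for each element, later elements that are smaller:
15: 4, 8, 5, 12 → 4
4: none → 0
8: 5 → 1
24: 5, 12 → 2
5: none → 0
12: none → 0
Total inversions: 4 + 0 + 1 + 2 + 0 + 0 = 7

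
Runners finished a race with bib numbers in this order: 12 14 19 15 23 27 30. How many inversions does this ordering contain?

1

Sweep left to right; for each value list the smaller values that follow it:
12 → none → 0
14 → none → 0
19 → 15 → 1
15 → none → 0
23 → none → 0
27 → none → 0
30 → none → 0
Sum: 0 + 0 + 1 + 0 + 0 + 0 + 0 = 1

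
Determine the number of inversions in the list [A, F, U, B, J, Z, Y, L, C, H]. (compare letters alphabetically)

Inversions: 18

Count, for each position, how many later elements it exceeds:
A: 0
F: 2
U: 5
B: 0
J: 2
Z: 4
Y: 3
L: 2
C: 0
H: 0
Sum: 0 + 2 + 5 + 0 + 2 + 4 + 3 + 2 + 0 + 0 = 18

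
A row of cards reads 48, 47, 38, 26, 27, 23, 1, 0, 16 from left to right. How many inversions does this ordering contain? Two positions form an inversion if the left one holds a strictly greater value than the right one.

For each element, count later entries that are smaller:
48: 8
47: 7
38: 6
26: 4
27: 4
23: 3
1: 1
0: 0
16: 0
Sum: 8 + 7 + 6 + 4 + 4 + 3 + 1 + 0 + 0 = 33

33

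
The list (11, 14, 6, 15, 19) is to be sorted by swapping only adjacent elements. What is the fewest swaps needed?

2 swaps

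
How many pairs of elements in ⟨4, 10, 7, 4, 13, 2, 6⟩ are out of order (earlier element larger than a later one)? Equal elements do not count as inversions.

11

Listing every pair i<j with a[i]>a[j] (using 0-based positions):
(0,5): 4 > 2
(1,2): 10 > 7
(1,3): 10 > 4
(1,5): 10 > 2
(1,6): 10 > 6
(2,3): 7 > 4
(2,5): 7 > 2
(2,6): 7 > 6
(3,5): 4 > 2
(4,5): 13 > 2
(4,6): 13 > 6
That's 11 pairs.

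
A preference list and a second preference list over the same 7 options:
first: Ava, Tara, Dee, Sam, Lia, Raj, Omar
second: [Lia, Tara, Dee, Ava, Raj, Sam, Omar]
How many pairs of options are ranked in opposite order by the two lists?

Assign each item its position (1..7) in the first ordering, then rewrite the second ordering as that position sequence:
positions: Ava→1, Tara→2, Dee→3, Sam→4, Lia→5, Raj→6, Omar→7
second ordering as positions: [5, 2, 3, 1, 6, 4, 7]
Discordant pairs = inversions in this position sequence.
5: 2, 3, 1, 4 → 4
2: 1 → 1
3: 1 → 1
1: 0
6: 4 → 1
4: 0
7: 0
Total: 4 + 1 + 1 + 0 + 1 + 0 + 0 = 7

Pairs: 7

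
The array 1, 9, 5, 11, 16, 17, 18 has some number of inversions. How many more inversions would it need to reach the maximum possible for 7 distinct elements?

Maximum inversions for 7 distinct elements is C(7, 2) = 7·6/2 = 21.
Current inversions — for each element, count later smaller elements:
1: 0
9: 1
5: 0
11: 0
16: 0
17: 0
18: 0
Current total: 0 + 1 + 0 + 0 + 0 + 0 + 0 = 1
Shortfall: 21 − 1 = 20

20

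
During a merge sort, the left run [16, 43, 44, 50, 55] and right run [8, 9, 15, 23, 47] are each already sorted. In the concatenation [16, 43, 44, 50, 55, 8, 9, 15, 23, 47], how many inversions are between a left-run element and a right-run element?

There are 21 cross-inversions.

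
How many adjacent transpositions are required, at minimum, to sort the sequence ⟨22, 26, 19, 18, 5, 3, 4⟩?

Minimum adjacent swaps = number of inversions (each swap of adjacent out-of-order elements removes one inversion and no swap can remove more).
Count inversions — for each element, later elements that are smaller:
22: 19, 18, 5, 3, 4 → 5
26: 19, 18, 5, 3, 4 → 5
19: 18, 5, 3, 4 → 4
18: 5, 3, 4 → 3
5: 3, 4 → 2
3: none → 0
4: none → 0
Total inversions: 5 + 5 + 4 + 3 + 2 + 0 + 0 = 19

19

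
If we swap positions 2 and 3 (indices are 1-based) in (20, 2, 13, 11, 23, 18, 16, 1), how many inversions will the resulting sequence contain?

17 inversions

Positions 2 and 3 hold 2 and 13; after swapping, the array is [20, 13, 2, 11, 23, 18, 16, 1].
Sweep left to right; for each value list the smaller values that follow it:
20 → 13, 2, 11, 18, 16, 1 → 6
13 → 2, 11, 1 → 3
2 → 1 → 1
11 → 1 → 1
23 → 18, 16, 1 → 3
18 → 16, 1 → 2
16 → 1 → 1
1 → none → 0
Sum: 6 + 3 + 1 + 1 + 3 + 2 + 1 + 0 = 17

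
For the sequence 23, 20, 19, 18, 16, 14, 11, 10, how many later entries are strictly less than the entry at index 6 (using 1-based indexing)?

The element at index 6 is 14.
Elements after it: 11, 10
Those smaller than 14: 11, 10

2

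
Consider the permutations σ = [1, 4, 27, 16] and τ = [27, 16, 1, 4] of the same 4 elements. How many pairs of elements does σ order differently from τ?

Assign each item its position (1..4) in the first ordering, then rewrite the second ordering as that position sequence:
positions: 1→1, 4→2, 27→3, 16→4
second ordering as positions: [3, 4, 1, 2]
Discordant pairs = inversions in this position sequence.
3: 1, 2 → 2
4: 1, 2 → 2
1: 0
2: 0
Total: 2 + 2 + 0 + 0 = 4

4 discordant pairs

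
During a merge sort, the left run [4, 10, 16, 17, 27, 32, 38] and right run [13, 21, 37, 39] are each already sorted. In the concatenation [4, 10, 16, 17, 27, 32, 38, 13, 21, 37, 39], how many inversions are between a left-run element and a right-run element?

9

Count, for every r in R, how many entries of L exceed r:
r = 13: 16, 17, 27, 32, 38 → 5
r = 21: 27, 32, 38 → 3
r = 37: 38 → 1
r = 39: none → 0
Cross-inversions: 5 + 3 + 1 + 0 = 9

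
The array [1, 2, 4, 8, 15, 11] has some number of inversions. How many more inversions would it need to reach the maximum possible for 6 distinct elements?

Maximum inversions for 6 distinct elements is C(6, 2) = 6·5/2 = 15.
Current inversions — for each element, count later smaller elements:
1: 0
2: 0
4: 0
8: 0
15: 1
11: 0
Current total: 0 + 0 + 0 + 0 + 1 + 0 = 1
Shortfall: 15 − 1 = 14

14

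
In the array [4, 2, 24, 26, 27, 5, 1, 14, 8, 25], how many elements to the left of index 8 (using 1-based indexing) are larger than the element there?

The element at index 8 is 14.
Elements before it: 4, 2, 24, 26, 27, 5, 1
Those larger than 14: 24, 26, 27

3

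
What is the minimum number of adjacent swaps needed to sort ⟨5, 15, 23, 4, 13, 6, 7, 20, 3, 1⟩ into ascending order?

29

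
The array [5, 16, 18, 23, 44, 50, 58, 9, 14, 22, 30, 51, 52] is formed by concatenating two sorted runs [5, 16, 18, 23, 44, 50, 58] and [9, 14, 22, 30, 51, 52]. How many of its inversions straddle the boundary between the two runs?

Count, for every r in R, how many entries of L exceed r:
r = 9: 16, 18, 23, 44, 50, 58 → 6
r = 14: 16, 18, 23, 44, 50, 58 → 6
r = 22: 23, 44, 50, 58 → 4
r = 30: 44, 50, 58 → 3
r = 51: 58 → 1
r = 52: 58 → 1
Cross-inversions: 6 + 6 + 4 + 3 + 1 + 1 = 21

21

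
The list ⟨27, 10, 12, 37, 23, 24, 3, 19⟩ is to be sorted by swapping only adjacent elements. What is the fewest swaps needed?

The minimum number of adjacent swaps to sort an array equals its inversion count, since every such swap removes exactly one inversion.
Count inversions — for each element, later elements that are smaller:
27: 10, 12, 23, 24, 3, 19 → 6
10: 3 → 1
12: 3 → 1
37: 23, 24, 3, 19 → 4
23: 3, 19 → 2
24: 3, 19 → 2
3: none → 0
19: none → 0
Total inversions: 6 + 1 + 1 + 4 + 2 + 2 + 0 + 0 = 16

16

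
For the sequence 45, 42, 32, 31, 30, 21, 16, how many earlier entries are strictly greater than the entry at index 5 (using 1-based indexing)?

The element at index 5 is 30.
Elements before it: 45, 42, 32, 31
Those larger than 30: 45, 42, 32, 31

4 such elements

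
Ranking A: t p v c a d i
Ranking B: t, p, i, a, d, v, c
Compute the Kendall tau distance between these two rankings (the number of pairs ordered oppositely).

Discordant pairs: 8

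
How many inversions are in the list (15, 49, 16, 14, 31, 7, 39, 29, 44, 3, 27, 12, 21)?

Count, for each position, how many later elements it exceeds:
15 → 14, 7, 3, 12 → 4
49 → 16, 14, 31, 7, 39, 29, 44, 3, 27, 12, 21 → 11
16 → 14, 7, 3, 12 → 4
14 → 7, 3, 12 → 3
31 → 7, 29, 3, 27, 12, 21 → 6
7 → 3 → 1
39 → 29, 3, 27, 12, 21 → 5
29 → 3, 27, 12, 21 → 4
44 → 3, 27, 12, 21 → 4
3 → none → 0
27 → 12, 21 → 2
12 → none → 0
21 → none → 0
Sum: 4 + 11 + 4 + 3 + 6 + 1 + 5 + 4 + 4 + 0 + 2 + 0 + 0 = 44

44 inversions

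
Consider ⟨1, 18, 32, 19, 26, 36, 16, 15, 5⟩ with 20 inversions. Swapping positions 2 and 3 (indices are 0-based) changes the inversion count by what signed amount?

-1

Positions 2 and 3 hold 32 and 19; after swapping, the array is [1, 18, 19, 32, 26, 36, 16, 15, 5].
Count, for each position, how many later elements it exceeds:
1: 0
18: 3
19: 3
32: 4
26: 3
36: 3
16: 2
15: 1
5: 0
Sum: 0 + 3 + 3 + 4 + 3 + 3 + 2 + 1 + 0 = 19
Change: 19 − 20 = -1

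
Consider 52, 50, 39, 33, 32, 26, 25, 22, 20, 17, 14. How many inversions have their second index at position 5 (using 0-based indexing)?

5

The element at index 5 is 26.
Elements before it: 52, 50, 39, 33, 32
Those larger than 26: 52, 50, 39, 33, 32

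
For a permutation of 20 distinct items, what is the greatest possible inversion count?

A reversed (strictly descending) arrangement makes every pair an inversion, giving C(20, 2) inversions.
C(20, 2) = 20·19/2 = 190

190 inversions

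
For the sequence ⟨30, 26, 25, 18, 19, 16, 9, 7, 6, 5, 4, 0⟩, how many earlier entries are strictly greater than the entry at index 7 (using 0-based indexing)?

The element at index 7 is 7.
Elements before it: 30, 26, 25, 18, 19, 16, 9
Those larger than 7: 30, 26, 25, 18, 19, 16, 9

7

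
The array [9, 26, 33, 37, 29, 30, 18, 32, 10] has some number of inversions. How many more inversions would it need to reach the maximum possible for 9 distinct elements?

18

Maximum inversions for 9 distinct elements is C(9, 2) = 9·8/2 = 36.
Current inversions — for each element, count later smaller elements:
9: 0
26: 2
33: 5
37: 5
29: 2
30: 2
18: 1
32: 1
10: 0
Current total: 0 + 2 + 5 + 5 + 2 + 2 + 1 + 1 + 0 = 18
Shortfall: 36 − 18 = 18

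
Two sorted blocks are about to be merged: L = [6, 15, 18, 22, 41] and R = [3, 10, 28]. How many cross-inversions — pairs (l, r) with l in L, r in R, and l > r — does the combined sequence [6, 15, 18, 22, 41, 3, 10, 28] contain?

10

For each element r of the right run, count left-run elements greater than r:
r = 3: 6, 15, 18, 22, 41 → 5
r = 10: 15, 18, 22, 41 → 4
r = 28: 41 → 1
Cross-inversions: 5 + 4 + 1 = 10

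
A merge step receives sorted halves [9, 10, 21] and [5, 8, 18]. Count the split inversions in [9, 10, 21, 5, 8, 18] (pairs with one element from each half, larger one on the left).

7

For each element r of the right run, count left-run elements greater than r:
r = 5: 9, 10, 21 → 3
r = 8: 9, 10, 21 → 3
r = 18: 21 → 1
Cross-inversions: 3 + 3 + 1 = 7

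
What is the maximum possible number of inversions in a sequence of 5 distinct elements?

The maximum occurs when the array is in strictly decreasing order: every one of the C(5, 2) pairs is inverted.
C(5, 2) = 5·4/2 = 10

10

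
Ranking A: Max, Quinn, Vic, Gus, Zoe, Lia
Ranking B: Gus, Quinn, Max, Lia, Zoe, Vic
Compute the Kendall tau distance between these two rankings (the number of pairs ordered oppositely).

Assign each item its position (1..6) in the first ordering, then rewrite the second ordering as that position sequence:
positions: Max→1, Quinn→2, Vic→3, Gus→4, Zoe→5, Lia→6
second ordering as positions: [4, 2, 1, 6, 5, 3]
Discordant pairs = inversions in this position sequence.
4: 2, 1, 3 → 3
2: 1 → 1
1: 0
6: 5, 3 → 2
5: 3 → 1
3: 0
Total: 3 + 1 + 0 + 2 + 1 + 0 = 7

7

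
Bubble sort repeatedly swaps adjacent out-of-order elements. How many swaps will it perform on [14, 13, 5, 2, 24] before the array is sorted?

There are 6 swaps.

The minimum number of adjacent swaps to sort an array equals its inversion count, since every such swap removes exactly one inversion.
Count inversions — for each element, later elements that are smaller:
14: 13, 5, 2 → 3
13: 5, 2 → 2
5: 2 → 1
2: none → 0
24: none → 0
Total inversions: 3 + 2 + 1 + 0 + 0 = 6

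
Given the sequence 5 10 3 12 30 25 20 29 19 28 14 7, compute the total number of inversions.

Inversions: 27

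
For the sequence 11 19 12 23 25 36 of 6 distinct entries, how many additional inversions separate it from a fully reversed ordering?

14

Maximum inversions for 6 distinct elements is C(6, 2) = 6·5/2 = 15.
Current inversions — for each element, count later smaller elements:
11: 0
19: 1
12: 0
23: 0
25: 0
36: 0
Current total: 0 + 1 + 0 + 0 + 0 + 0 = 1
Shortfall: 15 − 1 = 14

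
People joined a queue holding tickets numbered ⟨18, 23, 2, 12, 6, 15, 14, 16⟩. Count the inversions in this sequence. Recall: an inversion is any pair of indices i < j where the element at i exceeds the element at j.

14 out-of-order pairs

Count, for each position, how many later elements it exceeds:
18 → 2, 12, 6, 15, 14, 16 → 6
23 → 2, 12, 6, 15, 14, 16 → 6
2 → none → 0
12 → 6 → 1
6 → none → 0
15 → 14 → 1
14 → none → 0
16 → none → 0
Sum: 6 + 6 + 0 + 1 + 0 + 1 + 0 + 0 = 14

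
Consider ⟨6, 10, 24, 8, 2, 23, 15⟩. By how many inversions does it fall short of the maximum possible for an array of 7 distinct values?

12

Maximum inversions for 7 distinct elements is C(7, 2) = 7·6/2 = 21.
Current inversions — for each element, count later smaller elements:
6: 1
10: 2
24: 4
8: 1
2: 0
23: 1
15: 0
Current total: 1 + 2 + 4 + 1 + 0 + 1 + 0 = 9
Shortfall: 21 − 9 = 12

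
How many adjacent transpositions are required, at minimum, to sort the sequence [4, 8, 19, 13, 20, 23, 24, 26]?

There is 1 swap.

Minimum adjacent swaps = number of inversions (each swap of adjacent out-of-order elements removes one inversion and no swap can remove more).
Count inversions — for each element, later elements that are smaller:
4: none → 0
8: none → 0
19: 13 → 1
13: none → 0
20: none → 0
23: none → 0
24: none → 0
26: none → 0
Total inversions: 0 + 0 + 1 + 0 + 0 + 0 + 0 + 0 = 1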